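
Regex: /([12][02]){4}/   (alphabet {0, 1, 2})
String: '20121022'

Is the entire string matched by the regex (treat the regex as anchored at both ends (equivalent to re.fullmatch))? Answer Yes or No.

Yes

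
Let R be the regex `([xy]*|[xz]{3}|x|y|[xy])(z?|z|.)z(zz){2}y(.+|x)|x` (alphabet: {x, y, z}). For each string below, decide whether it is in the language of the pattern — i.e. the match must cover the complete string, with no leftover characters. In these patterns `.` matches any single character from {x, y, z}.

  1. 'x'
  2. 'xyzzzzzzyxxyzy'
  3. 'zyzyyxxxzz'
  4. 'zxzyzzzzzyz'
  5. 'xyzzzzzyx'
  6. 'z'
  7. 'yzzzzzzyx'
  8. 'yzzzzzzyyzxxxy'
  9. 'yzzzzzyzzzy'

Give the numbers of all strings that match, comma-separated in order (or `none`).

1, 2, 4, 5, 7, 8, 9

1 → match
2 → match
3 → no match
4 → match
5 → match
6 → no match
7 → match
8 → match
9 → match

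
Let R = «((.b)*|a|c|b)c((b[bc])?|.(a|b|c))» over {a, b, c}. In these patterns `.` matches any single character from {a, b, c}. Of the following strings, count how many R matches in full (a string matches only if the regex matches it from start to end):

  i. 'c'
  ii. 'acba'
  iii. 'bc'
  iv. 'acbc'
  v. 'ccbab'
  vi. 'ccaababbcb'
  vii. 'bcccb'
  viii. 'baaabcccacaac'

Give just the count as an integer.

4

i → match
ii → match
iii → match
iv → match
v → no match
vi → no match
vii → no match
viii → no match
Total matched: 4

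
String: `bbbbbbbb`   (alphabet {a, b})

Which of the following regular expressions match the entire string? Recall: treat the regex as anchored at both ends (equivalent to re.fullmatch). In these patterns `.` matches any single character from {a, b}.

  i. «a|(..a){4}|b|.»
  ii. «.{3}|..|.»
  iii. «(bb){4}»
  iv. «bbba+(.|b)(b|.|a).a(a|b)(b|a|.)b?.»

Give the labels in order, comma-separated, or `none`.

i → no match
ii → no match
iii → match
iv → no match — must start with `bbba`

iii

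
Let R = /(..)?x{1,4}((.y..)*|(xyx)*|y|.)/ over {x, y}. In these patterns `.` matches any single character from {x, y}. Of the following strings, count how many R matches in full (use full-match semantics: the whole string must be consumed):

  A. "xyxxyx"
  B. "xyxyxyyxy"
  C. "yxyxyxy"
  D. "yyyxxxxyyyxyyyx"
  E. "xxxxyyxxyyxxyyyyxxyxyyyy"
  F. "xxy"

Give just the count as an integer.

2

A → match
B → no match
C → no match
D → no match
E → no match
F → match
Total matched: 2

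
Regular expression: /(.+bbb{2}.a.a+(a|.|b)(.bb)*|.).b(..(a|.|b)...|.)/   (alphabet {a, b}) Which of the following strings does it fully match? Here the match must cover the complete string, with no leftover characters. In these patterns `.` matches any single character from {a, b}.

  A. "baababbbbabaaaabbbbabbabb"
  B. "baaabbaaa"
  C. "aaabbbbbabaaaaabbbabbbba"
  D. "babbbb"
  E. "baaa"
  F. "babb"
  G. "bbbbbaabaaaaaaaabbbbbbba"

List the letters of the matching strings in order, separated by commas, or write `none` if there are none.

A → no match
B → no match
C → match
D → no match
E → no match
F → match
G → match

C, F, G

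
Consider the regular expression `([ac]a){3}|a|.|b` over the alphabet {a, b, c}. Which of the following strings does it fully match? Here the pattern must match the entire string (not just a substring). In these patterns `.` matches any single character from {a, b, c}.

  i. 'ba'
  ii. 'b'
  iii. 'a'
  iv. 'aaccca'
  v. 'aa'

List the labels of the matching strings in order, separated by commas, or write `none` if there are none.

ii, iii

i → no match
ii → match
iii → match
iv → no match
v → no match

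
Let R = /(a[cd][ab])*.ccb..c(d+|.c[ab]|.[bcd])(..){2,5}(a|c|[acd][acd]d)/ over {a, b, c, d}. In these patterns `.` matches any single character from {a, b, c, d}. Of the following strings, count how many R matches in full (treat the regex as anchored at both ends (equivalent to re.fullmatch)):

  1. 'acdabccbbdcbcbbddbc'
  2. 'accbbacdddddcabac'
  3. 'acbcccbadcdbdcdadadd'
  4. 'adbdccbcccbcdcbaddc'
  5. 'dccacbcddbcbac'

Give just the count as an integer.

3

1 → no match
2 → match
3 → match
4 → match
5 → no match
Total matched: 3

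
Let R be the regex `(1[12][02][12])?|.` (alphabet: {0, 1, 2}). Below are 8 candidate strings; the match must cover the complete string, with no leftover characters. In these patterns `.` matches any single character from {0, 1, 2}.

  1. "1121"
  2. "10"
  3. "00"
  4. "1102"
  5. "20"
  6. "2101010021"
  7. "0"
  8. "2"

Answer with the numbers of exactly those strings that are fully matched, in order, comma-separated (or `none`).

1 → match
2 → no match
3 → no match
4 → match
5 → no match
6 → no match
7 → match
8 → match

1, 4, 7, 8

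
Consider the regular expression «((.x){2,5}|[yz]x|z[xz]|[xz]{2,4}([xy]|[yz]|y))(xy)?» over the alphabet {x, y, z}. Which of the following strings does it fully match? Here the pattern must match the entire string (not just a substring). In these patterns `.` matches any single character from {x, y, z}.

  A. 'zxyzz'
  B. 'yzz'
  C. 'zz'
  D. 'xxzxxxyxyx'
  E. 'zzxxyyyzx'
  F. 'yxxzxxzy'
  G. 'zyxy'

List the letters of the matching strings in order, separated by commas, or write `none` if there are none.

C, D

A → no match
B → no match
C → match
D → match
E → no match
F → no match
G → no match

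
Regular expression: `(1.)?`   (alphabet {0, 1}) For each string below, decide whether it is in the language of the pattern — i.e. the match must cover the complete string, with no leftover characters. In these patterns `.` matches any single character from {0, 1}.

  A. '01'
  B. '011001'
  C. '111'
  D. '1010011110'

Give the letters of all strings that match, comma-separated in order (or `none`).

none

A → no match
B → no match
C → no match
D → no match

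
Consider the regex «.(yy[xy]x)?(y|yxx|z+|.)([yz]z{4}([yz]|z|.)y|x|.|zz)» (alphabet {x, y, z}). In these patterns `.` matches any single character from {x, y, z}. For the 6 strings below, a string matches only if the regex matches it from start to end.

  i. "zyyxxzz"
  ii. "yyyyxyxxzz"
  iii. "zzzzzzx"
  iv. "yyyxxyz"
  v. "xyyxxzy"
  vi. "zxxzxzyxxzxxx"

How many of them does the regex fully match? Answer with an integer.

5

i → match
ii → match
iii → match
iv → match
v → match
vi → no match
Total matched: 5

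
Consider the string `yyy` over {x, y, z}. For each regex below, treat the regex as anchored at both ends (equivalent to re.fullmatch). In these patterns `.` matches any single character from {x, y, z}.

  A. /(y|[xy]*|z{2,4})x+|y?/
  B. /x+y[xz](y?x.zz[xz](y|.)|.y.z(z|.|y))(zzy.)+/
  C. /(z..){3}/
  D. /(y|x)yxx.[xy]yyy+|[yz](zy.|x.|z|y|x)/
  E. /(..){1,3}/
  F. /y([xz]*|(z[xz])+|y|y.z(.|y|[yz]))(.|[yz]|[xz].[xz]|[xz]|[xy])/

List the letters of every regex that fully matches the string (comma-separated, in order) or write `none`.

A → no match
B → no match — must start with `x`
C → no match — must start with `z`
D → no match
E → no match
F → match

F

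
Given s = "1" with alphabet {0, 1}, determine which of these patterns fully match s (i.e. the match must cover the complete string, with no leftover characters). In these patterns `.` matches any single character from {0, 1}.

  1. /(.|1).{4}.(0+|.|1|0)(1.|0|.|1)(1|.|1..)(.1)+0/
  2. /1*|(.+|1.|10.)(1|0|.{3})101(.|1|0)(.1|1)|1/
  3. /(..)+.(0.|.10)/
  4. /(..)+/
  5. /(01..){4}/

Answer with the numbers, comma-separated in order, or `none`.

1 → no match — must end with "10"
2 → match
3 → no match
4 → no match
5 → no match — must start with "01"

2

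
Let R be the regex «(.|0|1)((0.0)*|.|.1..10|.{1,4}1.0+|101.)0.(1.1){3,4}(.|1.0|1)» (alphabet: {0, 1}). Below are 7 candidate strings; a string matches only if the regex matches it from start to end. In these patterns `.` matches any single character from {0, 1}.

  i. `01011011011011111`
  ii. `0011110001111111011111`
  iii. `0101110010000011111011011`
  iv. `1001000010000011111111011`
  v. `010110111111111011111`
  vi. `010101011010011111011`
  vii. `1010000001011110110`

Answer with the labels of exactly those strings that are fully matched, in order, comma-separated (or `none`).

i → match
ii → match
iii → no match
iv → no match
v → no match
vi → no match
vii → no match

i, ii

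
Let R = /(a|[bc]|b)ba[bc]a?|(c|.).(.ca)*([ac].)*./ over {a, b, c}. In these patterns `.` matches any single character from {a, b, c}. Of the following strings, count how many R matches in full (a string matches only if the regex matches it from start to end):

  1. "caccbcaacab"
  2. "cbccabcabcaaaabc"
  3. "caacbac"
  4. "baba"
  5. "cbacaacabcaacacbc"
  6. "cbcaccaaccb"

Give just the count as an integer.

3

1. "caccbcaacab" → no match
2 → match
3. "caacbac" → no match
4. "baba" → no match
5 → match
6. "cbcaccaaccb" → match
Total matched: 3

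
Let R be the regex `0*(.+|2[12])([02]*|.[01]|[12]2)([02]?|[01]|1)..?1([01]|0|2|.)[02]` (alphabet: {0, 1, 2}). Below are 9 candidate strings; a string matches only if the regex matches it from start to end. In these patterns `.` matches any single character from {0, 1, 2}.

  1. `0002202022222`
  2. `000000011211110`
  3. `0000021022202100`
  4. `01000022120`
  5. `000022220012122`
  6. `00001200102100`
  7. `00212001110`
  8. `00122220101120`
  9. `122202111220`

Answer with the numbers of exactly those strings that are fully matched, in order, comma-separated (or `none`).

2, 3, 4, 5, 6, 7, 8

1 → no match
2 → match
3 → match
4 → match
5 → match
6 → match
7 → match
8 → match
9 → no match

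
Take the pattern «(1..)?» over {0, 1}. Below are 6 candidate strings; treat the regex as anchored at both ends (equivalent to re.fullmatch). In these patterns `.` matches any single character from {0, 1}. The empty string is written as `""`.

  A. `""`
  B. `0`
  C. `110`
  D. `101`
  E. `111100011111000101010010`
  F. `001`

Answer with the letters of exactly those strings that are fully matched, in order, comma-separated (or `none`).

A, C, D

A. `""` → match
B. `0` → no match
C. `110` → match
D. `101` → match
E → no match
F. `001` → no match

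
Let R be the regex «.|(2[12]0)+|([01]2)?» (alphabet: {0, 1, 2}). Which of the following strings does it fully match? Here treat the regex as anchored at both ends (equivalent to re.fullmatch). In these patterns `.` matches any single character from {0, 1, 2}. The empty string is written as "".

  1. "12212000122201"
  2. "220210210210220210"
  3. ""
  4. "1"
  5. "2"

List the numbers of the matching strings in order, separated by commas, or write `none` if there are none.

1 → no match
2 → match
3 → match
4 → match
5 → match

2, 3, 4, 5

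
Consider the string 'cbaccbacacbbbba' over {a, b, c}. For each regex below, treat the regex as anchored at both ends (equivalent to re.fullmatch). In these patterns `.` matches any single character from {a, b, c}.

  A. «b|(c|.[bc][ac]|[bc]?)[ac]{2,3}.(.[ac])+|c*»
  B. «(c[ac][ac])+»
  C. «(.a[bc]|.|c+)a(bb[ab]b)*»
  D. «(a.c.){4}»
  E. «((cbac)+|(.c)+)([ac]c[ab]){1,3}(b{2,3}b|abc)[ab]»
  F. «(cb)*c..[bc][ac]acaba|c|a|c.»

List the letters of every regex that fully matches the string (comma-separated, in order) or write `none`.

E

A → no match
B → no match
C → no match
D → no match — must start with 'a'
E → match
F → no match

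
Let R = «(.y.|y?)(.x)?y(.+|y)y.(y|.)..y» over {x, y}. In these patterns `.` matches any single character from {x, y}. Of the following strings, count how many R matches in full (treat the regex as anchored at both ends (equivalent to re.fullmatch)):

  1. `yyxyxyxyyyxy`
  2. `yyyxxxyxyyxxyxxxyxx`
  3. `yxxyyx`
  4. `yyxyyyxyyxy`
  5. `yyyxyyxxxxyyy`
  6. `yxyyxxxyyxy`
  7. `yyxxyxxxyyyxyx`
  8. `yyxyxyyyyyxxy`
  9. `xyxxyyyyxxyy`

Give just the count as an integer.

2

1 → no match
2 → no match — must end with `y`
3 → no match — must end with `y`
4 → match
5 → no match
6 → no match
7 → no match — must end with `y`
8 → match
9 → no match
Total matched: 2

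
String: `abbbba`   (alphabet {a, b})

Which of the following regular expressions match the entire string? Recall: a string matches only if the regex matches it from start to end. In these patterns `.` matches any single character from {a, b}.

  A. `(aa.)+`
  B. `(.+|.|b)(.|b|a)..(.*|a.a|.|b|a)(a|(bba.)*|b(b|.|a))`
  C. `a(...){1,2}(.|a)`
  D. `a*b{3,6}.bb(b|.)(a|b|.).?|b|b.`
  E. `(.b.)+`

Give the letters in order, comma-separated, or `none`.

B, E

A → no match — must start with `aa`
B → match
C → no match
D → no match
E → match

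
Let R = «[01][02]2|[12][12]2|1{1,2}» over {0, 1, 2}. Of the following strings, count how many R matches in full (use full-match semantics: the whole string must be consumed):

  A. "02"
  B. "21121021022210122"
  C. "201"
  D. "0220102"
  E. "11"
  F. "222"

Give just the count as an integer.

A. "02" → no match
B → no match
C. "201" → no match
D. "0220102" → no match
E. "11" → match
F. "222" → match
Total matched: 2

2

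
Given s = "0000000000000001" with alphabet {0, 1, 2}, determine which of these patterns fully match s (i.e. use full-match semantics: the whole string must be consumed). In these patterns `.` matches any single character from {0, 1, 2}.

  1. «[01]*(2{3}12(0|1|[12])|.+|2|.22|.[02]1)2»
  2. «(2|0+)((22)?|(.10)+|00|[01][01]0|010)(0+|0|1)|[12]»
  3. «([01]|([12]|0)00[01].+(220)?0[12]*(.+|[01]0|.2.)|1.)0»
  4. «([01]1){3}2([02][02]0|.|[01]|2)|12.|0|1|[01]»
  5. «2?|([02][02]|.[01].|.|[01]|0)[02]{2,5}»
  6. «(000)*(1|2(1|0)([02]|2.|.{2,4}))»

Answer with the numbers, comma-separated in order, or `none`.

1 → no match — must end with "2"
2 → match
3 → no match — must end with "0"
4 → no match
5 → no match
6 → match

2, 6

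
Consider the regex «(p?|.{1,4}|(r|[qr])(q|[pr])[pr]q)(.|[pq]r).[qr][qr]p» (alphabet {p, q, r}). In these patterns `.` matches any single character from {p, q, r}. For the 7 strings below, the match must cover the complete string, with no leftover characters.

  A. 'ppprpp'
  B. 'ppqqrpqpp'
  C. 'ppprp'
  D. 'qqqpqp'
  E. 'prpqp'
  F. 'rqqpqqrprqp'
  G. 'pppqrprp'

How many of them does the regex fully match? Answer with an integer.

A → no match
B → no match
C → no match
D → no match
E → no match
F → no match
G → no match
Total matched: 0

0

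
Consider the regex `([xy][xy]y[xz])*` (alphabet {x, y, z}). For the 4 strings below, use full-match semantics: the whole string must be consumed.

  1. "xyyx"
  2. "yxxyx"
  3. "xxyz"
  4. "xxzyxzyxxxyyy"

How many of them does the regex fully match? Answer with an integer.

2

1 → match
2 → no match
3 → match
4 → no match
Total matched: 2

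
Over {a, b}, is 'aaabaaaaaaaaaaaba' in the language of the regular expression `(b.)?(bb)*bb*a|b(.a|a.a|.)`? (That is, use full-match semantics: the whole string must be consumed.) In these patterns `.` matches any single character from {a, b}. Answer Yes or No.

No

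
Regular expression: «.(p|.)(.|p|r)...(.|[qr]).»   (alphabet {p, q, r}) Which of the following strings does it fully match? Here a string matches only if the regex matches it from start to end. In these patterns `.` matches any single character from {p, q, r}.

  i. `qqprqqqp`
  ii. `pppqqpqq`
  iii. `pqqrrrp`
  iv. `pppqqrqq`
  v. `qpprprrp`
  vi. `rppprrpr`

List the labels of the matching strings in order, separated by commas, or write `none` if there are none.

i, ii, iv, v, vi

i. `qqprqqqp` → match
ii. `pppqqpqq` → match
iii. `pqqrrrp` → no match
iv. `pppqqrqq` → match
v. `qpprprrp` → match
vi. `rppprrpr` → match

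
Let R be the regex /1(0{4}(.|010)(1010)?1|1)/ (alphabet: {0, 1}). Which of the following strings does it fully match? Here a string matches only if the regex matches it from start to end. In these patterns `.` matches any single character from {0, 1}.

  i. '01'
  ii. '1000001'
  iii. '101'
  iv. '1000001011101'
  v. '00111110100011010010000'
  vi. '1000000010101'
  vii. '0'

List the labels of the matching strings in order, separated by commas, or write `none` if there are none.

i → no match — must start with '1'
ii → match
iii → no match
iv → no match
v → no match — must start with '1'
vi → no match
vii → no match — must start with '1'

ii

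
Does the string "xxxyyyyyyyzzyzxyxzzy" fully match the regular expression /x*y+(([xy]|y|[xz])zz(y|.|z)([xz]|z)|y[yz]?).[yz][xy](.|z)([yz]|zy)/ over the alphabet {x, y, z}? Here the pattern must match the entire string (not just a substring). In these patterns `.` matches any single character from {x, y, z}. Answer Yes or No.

Yes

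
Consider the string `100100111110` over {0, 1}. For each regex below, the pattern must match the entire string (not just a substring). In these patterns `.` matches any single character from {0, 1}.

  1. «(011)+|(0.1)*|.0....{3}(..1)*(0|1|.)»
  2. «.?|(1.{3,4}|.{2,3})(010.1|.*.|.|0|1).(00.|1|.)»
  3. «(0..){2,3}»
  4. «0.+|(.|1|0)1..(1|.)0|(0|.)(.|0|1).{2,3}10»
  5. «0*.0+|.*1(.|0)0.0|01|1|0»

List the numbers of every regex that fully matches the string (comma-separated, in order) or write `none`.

1 → match
2 → match
3 → no match — must start with `0`
4 → no match
5 → no match

1, 2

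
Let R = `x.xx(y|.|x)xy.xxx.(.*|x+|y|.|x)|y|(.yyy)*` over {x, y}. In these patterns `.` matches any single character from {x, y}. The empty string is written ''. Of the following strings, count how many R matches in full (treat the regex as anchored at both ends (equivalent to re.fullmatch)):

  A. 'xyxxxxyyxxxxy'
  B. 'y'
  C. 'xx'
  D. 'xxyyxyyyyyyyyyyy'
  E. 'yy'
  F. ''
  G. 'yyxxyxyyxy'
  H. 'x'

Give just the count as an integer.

3

A → match
B → match
C → no match
D → no match
E → no match
F → match
G → no match
H → no match
Total matched: 3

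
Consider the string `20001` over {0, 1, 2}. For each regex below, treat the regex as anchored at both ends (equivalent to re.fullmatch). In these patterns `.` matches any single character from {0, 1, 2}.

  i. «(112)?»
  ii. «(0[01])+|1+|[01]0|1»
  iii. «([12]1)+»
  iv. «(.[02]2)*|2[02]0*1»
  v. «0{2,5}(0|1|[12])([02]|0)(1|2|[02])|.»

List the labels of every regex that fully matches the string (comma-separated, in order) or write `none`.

iv

i → no match
ii → no match
iii → no match
iv → match
v → no match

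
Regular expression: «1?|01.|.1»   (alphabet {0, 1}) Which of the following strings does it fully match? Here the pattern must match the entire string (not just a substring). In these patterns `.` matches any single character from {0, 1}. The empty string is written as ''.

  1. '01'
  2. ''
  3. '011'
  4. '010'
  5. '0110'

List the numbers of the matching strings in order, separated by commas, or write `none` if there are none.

1. '01' → match
2. '' → match
3. '011' → match
4. '010' → match
5. '0110' → no match

1, 2, 3, 4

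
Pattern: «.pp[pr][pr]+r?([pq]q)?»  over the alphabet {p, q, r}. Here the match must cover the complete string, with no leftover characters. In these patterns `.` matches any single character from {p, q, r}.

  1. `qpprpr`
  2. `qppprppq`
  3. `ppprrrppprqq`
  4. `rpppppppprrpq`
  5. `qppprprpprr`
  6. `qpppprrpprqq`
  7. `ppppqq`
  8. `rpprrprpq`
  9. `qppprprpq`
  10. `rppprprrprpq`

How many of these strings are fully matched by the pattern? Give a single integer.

1 → match
2 → match
3 → match
4 → match
5 → match
6 → match
7 → no match
8 → match
9 → match
10 → match
Total matched: 9

9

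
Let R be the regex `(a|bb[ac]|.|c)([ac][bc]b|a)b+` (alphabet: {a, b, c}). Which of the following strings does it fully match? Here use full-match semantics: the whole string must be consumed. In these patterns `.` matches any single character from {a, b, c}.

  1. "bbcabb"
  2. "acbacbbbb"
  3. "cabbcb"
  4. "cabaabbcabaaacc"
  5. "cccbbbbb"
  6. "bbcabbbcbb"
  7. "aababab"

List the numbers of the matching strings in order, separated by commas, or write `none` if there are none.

1. "bbcabb" → match
2. "acbacbbbb" → no match
3. "cabbcb" → no match
4 → no match — must end with "b"
5. "cccbbbbb" → match
6. "bbcabbbcbb" → no match
7. "aababab" → no match

1, 5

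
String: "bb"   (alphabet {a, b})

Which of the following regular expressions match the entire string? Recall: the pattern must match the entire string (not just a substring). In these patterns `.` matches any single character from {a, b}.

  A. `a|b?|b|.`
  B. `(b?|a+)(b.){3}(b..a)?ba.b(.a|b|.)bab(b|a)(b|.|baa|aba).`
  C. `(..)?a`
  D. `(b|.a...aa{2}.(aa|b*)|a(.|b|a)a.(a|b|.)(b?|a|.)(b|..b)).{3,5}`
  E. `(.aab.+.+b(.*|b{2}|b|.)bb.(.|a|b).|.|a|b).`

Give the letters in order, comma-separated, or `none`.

A → no match
B → no match
C → no match — must end with "a"
D → no match
E → match

E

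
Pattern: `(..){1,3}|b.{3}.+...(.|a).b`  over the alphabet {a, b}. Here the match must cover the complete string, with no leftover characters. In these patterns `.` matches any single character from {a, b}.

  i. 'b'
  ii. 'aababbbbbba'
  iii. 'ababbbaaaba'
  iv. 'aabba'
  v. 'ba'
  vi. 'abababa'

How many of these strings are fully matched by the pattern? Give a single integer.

1

i → no match
ii → no match
iii → no match
iv → no match
v → match
vi → no match
Total matched: 1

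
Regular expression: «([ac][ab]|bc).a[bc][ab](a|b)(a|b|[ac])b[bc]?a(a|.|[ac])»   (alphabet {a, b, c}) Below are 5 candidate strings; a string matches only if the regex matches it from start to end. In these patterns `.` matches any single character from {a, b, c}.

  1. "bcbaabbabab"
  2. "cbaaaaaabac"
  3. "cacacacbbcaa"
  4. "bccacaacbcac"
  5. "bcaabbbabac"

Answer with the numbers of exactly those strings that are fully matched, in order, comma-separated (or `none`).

1 → no match
2 → no match
3 → no match
4 → match
5 → match

4, 5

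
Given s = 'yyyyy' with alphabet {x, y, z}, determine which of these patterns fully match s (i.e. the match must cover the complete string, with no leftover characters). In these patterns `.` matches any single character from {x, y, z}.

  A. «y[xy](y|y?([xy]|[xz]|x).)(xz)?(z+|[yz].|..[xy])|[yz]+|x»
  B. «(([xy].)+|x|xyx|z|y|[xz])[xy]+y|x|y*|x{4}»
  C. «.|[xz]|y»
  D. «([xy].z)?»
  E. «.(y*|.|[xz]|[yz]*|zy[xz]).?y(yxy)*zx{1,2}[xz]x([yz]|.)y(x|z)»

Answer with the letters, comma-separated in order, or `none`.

A → match
B → match
C → no match
D → no match
E → no match

A, B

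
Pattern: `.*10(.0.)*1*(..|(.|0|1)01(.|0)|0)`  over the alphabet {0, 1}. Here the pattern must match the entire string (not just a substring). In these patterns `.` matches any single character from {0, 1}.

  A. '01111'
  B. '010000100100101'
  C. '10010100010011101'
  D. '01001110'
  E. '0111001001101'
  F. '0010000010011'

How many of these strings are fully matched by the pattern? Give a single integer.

A. '01111' → no match
B → match
C → match
D. '01001110' → no match
E → no match
F → no match
Total matched: 2

2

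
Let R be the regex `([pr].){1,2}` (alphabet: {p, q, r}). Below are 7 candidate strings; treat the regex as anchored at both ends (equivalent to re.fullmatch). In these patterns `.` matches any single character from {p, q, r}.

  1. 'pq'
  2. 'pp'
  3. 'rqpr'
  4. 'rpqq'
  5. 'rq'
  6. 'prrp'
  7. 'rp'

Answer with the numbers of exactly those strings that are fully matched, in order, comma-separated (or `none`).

1, 2, 3, 5, 6, 7

1 → match
2 → match
3 → match
4 → no match
5 → match
6 → match
7 → match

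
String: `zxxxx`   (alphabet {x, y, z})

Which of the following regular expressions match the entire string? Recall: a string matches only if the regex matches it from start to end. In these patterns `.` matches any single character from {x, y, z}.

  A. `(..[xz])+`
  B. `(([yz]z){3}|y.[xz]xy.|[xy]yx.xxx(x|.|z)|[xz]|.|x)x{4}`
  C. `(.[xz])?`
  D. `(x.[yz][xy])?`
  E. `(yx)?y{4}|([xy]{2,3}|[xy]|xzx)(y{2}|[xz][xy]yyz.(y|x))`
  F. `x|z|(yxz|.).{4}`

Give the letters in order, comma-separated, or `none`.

A → no match
B → match
C → no match
D → no match
E → no match
F → match

B, F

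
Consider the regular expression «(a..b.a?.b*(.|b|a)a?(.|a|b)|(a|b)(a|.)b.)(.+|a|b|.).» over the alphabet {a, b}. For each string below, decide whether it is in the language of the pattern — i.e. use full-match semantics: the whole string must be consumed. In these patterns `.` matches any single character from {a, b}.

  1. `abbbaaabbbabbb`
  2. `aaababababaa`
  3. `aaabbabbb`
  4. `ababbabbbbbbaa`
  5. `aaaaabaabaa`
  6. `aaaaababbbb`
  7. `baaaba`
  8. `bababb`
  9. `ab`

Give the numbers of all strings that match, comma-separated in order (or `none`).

1 → match
2 → match
3 → no match
4 → match
5 → no match
6 → no match
7 → no match
8 → match
9 → no match

1, 2, 4, 8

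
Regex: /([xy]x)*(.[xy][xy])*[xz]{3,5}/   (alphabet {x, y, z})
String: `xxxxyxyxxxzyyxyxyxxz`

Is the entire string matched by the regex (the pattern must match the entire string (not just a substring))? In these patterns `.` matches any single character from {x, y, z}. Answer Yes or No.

No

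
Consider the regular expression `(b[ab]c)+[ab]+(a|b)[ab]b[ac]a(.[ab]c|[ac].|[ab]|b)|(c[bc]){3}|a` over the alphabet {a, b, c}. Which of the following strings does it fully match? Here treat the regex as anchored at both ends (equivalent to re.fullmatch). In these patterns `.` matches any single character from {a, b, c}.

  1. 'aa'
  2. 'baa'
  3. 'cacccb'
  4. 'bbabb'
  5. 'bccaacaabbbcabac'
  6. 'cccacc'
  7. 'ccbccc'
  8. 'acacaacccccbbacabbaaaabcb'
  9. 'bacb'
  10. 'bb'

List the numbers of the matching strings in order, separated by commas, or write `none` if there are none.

1. 'aa' → no match
2. 'baa' → no match
3. 'cacccb' → no match
4. 'bbabb' → no match
5 → no match
6. 'cccacc' → no match
7. 'ccbccc' → no match
8 → no match
9. 'bacb' → no match
10. 'bb' → no match

none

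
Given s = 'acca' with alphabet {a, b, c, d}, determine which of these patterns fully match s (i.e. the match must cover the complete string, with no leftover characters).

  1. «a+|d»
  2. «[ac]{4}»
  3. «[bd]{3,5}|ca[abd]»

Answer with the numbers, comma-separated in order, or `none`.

2

1 → no match
2 → match
3 → no match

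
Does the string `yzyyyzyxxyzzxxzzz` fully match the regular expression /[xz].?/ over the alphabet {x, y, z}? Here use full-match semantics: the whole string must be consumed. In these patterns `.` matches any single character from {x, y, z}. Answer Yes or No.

No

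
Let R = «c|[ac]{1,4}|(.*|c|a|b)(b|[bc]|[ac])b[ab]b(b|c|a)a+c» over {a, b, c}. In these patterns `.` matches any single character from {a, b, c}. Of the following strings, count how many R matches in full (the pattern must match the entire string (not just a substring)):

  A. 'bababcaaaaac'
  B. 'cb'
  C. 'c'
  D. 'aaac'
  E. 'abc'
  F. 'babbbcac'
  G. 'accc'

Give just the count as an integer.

5

A → match
B → no match
C → match
D → match
E → no match
F → match
G → match
Total matched: 5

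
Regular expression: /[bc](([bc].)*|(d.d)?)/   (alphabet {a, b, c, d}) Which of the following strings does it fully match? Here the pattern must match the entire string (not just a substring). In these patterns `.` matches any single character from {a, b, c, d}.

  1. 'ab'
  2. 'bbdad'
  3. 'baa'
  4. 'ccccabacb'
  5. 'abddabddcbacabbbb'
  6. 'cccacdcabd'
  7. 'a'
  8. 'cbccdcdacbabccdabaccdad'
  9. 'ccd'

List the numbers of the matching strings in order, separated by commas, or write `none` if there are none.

4, 9

1 → no match
2 → no match
3 → no match
4 → match
5 → no match
6 → no match
7 → no match
8 → no match
9 → match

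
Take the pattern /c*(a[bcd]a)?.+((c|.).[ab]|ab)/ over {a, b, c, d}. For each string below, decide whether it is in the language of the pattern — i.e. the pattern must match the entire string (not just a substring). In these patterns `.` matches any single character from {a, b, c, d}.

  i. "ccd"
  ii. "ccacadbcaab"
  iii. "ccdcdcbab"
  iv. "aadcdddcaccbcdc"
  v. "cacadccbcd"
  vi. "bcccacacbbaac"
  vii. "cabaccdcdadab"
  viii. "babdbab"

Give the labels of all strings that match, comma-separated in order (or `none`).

i. "ccd" → no match
ii. "ccacadbcaab" → match
iii. "ccdcdcbab" → match
iv → no match
v. "cacadccbcd" → no match
vi → no match
vii → match
viii. "babdbab" → match

ii, iii, vii, viii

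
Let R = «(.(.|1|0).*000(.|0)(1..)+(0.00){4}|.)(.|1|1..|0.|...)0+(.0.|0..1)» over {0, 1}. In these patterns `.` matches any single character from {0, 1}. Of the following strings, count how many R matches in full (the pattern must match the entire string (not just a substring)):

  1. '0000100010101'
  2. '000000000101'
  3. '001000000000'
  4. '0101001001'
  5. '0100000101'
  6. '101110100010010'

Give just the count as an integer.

3

1 → no match
2. '000000000101' → match
3. '001000000000' → match
4. '0101001001' → no match
5. '0100000101' → match
6 → no match
Total matched: 3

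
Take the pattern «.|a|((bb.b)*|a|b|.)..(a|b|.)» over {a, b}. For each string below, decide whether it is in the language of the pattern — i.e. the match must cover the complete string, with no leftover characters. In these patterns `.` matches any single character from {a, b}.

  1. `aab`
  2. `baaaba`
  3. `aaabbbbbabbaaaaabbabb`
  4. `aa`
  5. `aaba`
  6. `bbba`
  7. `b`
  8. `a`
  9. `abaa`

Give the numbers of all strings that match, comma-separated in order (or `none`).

1 → match
2 → no match
3 → no match
4 → no match
5 → match
6 → match
7 → match
8 → match
9 → match

1, 5, 6, 7, 8, 9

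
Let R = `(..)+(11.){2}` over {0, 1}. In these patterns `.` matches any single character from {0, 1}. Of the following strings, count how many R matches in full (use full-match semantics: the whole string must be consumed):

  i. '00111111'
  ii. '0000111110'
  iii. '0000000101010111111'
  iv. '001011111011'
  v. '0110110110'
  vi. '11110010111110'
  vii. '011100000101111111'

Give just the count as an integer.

5

i → match
ii → match
iii → no match
iv → no match
v → match
vi → match
vii → match
Total matched: 5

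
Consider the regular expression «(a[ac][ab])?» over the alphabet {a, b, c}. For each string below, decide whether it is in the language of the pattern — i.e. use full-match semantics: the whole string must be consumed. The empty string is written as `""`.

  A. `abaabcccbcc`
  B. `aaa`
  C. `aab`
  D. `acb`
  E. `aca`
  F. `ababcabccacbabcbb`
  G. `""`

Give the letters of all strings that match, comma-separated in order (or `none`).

B, C, D, E, G

A → no match
B → match
C → match
D → match
E → match
F → no match
G → match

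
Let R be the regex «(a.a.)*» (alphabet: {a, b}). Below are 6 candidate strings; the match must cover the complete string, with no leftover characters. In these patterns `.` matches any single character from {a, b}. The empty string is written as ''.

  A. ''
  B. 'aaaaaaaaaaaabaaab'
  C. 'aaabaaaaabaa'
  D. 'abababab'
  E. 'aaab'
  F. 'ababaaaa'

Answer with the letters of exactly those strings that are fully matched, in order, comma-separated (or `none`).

A. '' → match
B → no match
C. 'aaabaaaaabaa' → match
D. 'abababab' → match
E. 'aaab' → match
F. 'ababaaaa' → match

A, C, D, E, F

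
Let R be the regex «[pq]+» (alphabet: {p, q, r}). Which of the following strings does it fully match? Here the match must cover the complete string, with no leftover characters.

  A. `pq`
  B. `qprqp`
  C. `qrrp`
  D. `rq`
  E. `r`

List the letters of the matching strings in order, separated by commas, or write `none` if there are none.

A

A → match
B → no match
C → no match
D → no match
E → no match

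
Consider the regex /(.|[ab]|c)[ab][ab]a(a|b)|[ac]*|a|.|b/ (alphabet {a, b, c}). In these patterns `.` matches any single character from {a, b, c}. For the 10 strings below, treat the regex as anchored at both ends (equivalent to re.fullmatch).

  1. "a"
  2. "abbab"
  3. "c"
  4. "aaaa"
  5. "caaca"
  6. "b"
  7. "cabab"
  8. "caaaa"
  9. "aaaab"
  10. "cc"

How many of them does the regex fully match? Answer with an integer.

1 → match
2 → match
3 → match
4 → match
5 → match
6 → match
7 → match
8 → match
9 → match
10 → match
Total matched: 10

10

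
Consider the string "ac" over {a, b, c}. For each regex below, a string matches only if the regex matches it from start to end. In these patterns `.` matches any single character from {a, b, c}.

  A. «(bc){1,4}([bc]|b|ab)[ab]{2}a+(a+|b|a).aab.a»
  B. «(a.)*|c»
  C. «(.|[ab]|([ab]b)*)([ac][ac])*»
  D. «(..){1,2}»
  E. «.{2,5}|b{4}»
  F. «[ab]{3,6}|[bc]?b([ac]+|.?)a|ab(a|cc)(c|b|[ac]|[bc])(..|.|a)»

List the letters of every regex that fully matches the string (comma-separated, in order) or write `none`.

B, C, D, E

A → no match — must start with "bc"
B → match
C → match
D → match
E → match
F → no match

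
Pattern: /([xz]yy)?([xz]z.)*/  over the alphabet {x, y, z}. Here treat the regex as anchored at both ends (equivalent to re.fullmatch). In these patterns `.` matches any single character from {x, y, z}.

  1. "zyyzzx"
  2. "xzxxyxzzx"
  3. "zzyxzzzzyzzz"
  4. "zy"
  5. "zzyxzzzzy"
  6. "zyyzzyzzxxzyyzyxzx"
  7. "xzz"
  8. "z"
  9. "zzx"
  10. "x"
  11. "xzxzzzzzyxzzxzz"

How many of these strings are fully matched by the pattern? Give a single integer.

1 → match
2 → no match
3 → match
4 → no match
5 → match
6 → no match
7 → match
8 → no match
9 → match
10 → no match
11 → match
Total matched: 6

6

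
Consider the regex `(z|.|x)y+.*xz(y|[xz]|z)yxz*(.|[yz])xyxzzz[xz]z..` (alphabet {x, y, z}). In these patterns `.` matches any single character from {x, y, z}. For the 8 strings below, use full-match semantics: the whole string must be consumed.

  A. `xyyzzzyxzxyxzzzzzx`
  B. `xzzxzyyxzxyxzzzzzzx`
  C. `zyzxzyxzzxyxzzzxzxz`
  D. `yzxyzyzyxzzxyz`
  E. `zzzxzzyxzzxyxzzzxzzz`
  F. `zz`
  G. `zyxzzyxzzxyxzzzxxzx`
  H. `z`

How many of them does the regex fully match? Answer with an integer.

A → no match
B → no match
C → no match
D → no match
E → no match
F → no match
G → no match
H → no match
Total matched: 0

0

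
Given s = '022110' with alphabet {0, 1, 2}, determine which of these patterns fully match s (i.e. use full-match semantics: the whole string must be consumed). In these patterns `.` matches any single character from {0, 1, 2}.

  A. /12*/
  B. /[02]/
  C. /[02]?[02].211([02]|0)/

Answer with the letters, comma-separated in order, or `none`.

C

A → no match — must start with '1'
B → no match
C → match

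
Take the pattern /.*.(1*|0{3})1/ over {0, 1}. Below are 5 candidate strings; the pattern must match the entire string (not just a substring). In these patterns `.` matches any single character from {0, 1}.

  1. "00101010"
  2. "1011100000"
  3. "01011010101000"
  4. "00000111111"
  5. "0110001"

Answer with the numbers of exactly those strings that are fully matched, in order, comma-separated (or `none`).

4, 5

1 → no match — must end with "1"
2 → no match — must end with "1"
3 → no match — must end with "1"
4 → match
5 → match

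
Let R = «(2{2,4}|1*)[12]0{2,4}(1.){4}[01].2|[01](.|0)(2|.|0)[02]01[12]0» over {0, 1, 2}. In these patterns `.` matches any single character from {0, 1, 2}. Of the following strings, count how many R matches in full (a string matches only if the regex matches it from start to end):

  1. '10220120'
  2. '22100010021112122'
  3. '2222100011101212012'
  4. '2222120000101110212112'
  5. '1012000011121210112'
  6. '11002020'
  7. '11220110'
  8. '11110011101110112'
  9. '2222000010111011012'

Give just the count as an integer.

1 → match
2 → no match
3 → match
4 → no match
5 → no match
6 → no match
7 → match
8 → match
9 → match
Total matched: 5

5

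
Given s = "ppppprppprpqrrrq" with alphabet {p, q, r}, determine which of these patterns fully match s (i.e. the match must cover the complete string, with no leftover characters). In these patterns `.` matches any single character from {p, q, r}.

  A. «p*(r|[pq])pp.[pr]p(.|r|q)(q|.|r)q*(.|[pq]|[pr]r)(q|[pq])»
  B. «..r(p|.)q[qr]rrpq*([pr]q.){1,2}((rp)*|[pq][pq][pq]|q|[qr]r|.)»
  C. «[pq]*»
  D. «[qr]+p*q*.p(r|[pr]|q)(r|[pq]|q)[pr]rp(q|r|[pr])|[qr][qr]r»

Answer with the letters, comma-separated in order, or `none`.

A → match
B → no match
C → no match
D → no match

A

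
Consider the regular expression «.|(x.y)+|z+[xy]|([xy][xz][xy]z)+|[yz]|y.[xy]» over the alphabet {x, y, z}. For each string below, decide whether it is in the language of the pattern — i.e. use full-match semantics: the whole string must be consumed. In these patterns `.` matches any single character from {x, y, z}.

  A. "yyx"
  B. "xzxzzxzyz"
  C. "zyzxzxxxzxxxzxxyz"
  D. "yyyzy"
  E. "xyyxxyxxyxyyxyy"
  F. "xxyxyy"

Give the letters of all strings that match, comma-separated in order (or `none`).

A, E, F

A → match
B → no match
C → no match
D → no match
E → match
F → match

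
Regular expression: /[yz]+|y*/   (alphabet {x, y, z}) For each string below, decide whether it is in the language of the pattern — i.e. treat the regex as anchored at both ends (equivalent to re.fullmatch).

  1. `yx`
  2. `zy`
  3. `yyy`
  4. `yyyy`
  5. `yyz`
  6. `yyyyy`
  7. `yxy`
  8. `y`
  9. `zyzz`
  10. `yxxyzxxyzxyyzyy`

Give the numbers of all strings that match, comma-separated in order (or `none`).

2, 3, 4, 5, 6, 8, 9

1 → no match
2 → match
3 → match
4 → match
5 → match
6 → match
7 → no match
8 → match
9 → match
10 → no match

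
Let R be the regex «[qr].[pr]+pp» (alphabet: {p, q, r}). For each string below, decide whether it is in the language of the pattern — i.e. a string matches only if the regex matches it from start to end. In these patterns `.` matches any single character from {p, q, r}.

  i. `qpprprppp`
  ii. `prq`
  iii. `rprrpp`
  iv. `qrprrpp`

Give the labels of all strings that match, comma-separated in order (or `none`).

i → match
ii → no match — must end with `pp`
iii → match
iv → match

i, iii, iv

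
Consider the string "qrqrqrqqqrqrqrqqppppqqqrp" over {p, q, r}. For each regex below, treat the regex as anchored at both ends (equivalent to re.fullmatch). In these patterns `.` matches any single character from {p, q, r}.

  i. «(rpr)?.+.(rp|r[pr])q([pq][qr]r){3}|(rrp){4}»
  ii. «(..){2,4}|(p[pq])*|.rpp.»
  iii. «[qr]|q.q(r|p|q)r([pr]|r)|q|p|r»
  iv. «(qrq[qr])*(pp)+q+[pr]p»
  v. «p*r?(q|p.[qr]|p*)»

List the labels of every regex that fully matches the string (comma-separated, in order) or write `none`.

i → no match
ii → no match
iii → no match
iv → match
v → no match

iv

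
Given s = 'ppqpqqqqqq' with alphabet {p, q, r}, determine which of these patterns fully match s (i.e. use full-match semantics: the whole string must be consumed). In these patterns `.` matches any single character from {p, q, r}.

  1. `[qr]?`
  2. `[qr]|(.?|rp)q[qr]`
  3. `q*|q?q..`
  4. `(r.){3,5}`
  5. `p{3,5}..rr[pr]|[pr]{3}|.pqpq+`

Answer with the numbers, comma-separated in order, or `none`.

1 → no match
2 → no match
3 → no match
4 → no match — must start with 'r'
5 → match

5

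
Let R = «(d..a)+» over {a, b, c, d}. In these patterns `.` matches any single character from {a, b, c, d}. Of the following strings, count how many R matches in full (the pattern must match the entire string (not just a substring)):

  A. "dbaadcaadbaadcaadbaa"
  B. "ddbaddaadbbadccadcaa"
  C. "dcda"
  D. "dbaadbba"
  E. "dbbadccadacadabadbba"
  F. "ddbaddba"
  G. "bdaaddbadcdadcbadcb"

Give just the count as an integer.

6

A → match
B → match
C → match
D → match
E → match
F → match
G → no match — must start with "d"
Total matched: 6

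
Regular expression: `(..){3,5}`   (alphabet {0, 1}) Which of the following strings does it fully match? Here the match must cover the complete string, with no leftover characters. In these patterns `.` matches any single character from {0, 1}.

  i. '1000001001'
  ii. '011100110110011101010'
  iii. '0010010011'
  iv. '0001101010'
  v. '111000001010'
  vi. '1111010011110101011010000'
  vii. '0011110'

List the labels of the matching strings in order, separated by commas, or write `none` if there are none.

i, iii, iv

i → match
ii → no match
iii → match
iv → match
v → no match
vi → no match
vii → no match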